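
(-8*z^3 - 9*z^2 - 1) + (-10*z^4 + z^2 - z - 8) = -10*z^4 - 8*z^3 - 8*z^2 - z - 9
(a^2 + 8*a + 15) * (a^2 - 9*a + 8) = a^4 - a^3 - 49*a^2 - 71*a + 120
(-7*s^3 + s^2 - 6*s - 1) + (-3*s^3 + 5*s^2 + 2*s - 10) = -10*s^3 + 6*s^2 - 4*s - 11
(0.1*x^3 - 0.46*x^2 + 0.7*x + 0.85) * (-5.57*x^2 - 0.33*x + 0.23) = -0.557*x^5 + 2.5292*x^4 - 3.7242*x^3 - 5.0713*x^2 - 0.1195*x + 0.1955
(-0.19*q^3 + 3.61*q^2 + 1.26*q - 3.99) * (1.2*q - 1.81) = -0.228*q^4 + 4.6759*q^3 - 5.0221*q^2 - 7.0686*q + 7.2219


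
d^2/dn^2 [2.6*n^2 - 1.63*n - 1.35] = 5.20000000000000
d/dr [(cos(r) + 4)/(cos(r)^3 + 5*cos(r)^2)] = (17*cos(r) + cos(2*r) + 41)*sin(r)/((cos(r) + 5)^2*cos(r)^3)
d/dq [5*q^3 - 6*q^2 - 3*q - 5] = 15*q^2 - 12*q - 3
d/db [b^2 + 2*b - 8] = 2*b + 2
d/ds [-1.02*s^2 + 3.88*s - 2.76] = 3.88 - 2.04*s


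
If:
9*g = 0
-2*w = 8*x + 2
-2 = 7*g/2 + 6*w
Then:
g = 0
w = -1/3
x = -1/6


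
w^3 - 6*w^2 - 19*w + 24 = (w - 8)*(w - 1)*(w + 3)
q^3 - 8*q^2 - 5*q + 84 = (q - 7)*(q - 4)*(q + 3)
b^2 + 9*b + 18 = (b + 3)*(b + 6)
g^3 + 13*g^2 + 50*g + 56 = (g + 2)*(g + 4)*(g + 7)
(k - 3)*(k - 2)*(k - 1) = k^3 - 6*k^2 + 11*k - 6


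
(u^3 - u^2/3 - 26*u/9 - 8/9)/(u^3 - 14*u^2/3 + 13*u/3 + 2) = (u + 4/3)/(u - 3)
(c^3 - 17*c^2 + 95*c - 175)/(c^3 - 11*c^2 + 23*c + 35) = (c - 5)/(c + 1)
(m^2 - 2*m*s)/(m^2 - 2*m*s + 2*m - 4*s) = m/(m + 2)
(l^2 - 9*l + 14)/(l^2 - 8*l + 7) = (l - 2)/(l - 1)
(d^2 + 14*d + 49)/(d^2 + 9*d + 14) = (d + 7)/(d + 2)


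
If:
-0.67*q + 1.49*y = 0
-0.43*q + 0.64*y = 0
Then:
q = 0.00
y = 0.00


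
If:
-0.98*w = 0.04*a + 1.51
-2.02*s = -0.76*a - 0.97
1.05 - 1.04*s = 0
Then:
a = 1.41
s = 1.01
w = -1.60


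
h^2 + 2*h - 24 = (h - 4)*(h + 6)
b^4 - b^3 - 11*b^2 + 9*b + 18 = (b - 3)*(b - 2)*(b + 1)*(b + 3)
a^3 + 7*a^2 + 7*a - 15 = (a - 1)*(a + 3)*(a + 5)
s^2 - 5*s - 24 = (s - 8)*(s + 3)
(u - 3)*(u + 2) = u^2 - u - 6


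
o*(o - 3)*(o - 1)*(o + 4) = o^4 - 13*o^2 + 12*o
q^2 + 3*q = q*(q + 3)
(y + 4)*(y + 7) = y^2 + 11*y + 28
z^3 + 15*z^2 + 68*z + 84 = (z + 2)*(z + 6)*(z + 7)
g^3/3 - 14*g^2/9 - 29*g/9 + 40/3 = (g/3 + 1)*(g - 5)*(g - 8/3)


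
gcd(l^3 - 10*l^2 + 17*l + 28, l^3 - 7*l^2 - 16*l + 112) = l^2 - 11*l + 28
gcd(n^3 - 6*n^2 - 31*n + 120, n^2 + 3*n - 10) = n + 5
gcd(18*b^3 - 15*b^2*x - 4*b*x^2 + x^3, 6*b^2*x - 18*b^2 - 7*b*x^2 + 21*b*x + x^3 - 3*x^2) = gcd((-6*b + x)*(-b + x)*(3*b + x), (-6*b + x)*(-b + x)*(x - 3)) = 6*b^2 - 7*b*x + x^2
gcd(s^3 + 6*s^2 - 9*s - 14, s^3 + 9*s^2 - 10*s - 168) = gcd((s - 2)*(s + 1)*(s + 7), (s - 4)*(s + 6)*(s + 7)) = s + 7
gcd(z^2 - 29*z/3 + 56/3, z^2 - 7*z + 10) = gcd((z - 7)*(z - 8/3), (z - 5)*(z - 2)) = 1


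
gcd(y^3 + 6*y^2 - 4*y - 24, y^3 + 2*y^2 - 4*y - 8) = y^2 - 4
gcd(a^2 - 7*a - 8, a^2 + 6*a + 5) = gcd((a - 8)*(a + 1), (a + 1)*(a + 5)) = a + 1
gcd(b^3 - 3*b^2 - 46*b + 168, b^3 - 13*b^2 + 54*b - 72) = b^2 - 10*b + 24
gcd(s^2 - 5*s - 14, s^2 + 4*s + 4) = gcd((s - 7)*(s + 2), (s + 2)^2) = s + 2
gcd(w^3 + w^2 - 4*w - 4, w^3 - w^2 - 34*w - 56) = w + 2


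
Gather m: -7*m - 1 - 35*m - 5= -42*m - 6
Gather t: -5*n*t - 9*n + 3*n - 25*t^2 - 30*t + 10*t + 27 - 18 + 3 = -6*n - 25*t^2 + t*(-5*n - 20) + 12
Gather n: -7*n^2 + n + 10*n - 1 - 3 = -7*n^2 + 11*n - 4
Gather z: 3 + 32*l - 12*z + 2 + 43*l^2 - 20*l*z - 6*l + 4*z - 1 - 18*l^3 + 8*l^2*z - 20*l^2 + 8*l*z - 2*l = -18*l^3 + 23*l^2 + 24*l + z*(8*l^2 - 12*l - 8) + 4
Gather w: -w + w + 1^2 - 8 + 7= 0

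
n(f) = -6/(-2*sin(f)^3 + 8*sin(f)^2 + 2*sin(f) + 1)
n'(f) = -6*(6*sin(f)^2*cos(f) - 16*sin(f)*cos(f) - 2*cos(f))/(-2*sin(f)^3 + 8*sin(f)^2 + 2*sin(f) + 1)^2 = 12*(16*sin(2*f) + cos(f) + 3*cos(3*f))/(-sin(f) - sin(3*f) + 8*cos(2*f) - 10)^2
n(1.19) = -0.74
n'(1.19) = 0.39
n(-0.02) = -6.23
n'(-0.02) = 10.85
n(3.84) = -1.69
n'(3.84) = 3.92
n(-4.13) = -0.85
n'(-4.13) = -0.73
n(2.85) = -2.74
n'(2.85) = -7.32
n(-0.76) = -1.47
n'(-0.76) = -3.11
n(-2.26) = -1.17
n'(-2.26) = 2.01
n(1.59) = -0.67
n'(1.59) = -0.02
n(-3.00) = -6.80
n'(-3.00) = 2.88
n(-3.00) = -6.80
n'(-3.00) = 2.88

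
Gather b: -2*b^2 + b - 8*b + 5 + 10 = -2*b^2 - 7*b + 15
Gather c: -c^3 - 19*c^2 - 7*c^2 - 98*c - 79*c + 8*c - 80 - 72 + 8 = -c^3 - 26*c^2 - 169*c - 144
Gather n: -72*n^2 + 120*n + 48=-72*n^2 + 120*n + 48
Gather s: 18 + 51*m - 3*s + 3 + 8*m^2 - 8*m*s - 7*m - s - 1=8*m^2 + 44*m + s*(-8*m - 4) + 20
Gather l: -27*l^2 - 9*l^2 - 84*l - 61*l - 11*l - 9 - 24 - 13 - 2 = -36*l^2 - 156*l - 48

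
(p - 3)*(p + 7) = p^2 + 4*p - 21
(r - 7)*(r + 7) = r^2 - 49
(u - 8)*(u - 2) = u^2 - 10*u + 16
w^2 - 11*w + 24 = (w - 8)*(w - 3)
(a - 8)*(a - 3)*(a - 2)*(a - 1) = a^4 - 14*a^3 + 59*a^2 - 94*a + 48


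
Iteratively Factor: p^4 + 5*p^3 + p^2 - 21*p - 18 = (p + 1)*(p^3 + 4*p^2 - 3*p - 18) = (p - 2)*(p + 1)*(p^2 + 6*p + 9) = (p - 2)*(p + 1)*(p + 3)*(p + 3)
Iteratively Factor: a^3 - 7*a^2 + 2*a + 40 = (a - 4)*(a^2 - 3*a - 10) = (a - 4)*(a + 2)*(a - 5)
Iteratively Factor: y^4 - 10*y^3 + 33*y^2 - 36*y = (y)*(y^3 - 10*y^2 + 33*y - 36) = y*(y - 3)*(y^2 - 7*y + 12) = y*(y - 3)^2*(y - 4)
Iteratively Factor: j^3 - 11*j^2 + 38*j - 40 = (j - 5)*(j^2 - 6*j + 8) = (j - 5)*(j - 4)*(j - 2)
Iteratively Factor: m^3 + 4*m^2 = (m)*(m^2 + 4*m) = m*(m + 4)*(m)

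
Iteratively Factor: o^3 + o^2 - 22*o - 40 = (o + 2)*(o^2 - o - 20) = (o - 5)*(o + 2)*(o + 4)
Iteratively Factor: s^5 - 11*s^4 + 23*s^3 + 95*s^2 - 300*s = (s)*(s^4 - 11*s^3 + 23*s^2 + 95*s - 300) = s*(s + 3)*(s^3 - 14*s^2 + 65*s - 100) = s*(s - 4)*(s + 3)*(s^2 - 10*s + 25) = s*(s - 5)*(s - 4)*(s + 3)*(s - 5)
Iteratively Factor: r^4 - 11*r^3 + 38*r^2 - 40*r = (r)*(r^3 - 11*r^2 + 38*r - 40) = r*(r - 5)*(r^2 - 6*r + 8) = r*(r - 5)*(r - 2)*(r - 4)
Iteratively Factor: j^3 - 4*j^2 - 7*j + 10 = (j + 2)*(j^2 - 6*j + 5) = (j - 5)*(j + 2)*(j - 1)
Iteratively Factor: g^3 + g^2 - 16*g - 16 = (g + 4)*(g^2 - 3*g - 4) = (g + 1)*(g + 4)*(g - 4)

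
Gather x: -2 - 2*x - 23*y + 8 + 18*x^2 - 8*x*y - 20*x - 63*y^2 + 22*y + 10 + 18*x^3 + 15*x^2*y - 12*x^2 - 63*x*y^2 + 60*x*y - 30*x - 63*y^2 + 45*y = 18*x^3 + x^2*(15*y + 6) + x*(-63*y^2 + 52*y - 52) - 126*y^2 + 44*y + 16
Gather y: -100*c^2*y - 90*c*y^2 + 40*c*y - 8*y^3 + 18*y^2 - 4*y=-8*y^3 + y^2*(18 - 90*c) + y*(-100*c^2 + 40*c - 4)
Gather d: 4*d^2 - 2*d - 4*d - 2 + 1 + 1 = 4*d^2 - 6*d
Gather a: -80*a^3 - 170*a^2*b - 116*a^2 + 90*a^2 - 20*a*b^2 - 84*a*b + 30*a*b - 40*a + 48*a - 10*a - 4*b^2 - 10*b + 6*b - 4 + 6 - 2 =-80*a^3 + a^2*(-170*b - 26) + a*(-20*b^2 - 54*b - 2) - 4*b^2 - 4*b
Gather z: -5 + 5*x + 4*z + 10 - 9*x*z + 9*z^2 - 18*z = 5*x + 9*z^2 + z*(-9*x - 14) + 5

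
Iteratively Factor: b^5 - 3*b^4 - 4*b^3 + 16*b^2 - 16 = (b + 2)*(b^4 - 5*b^3 + 6*b^2 + 4*b - 8) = (b - 2)*(b + 2)*(b^3 - 3*b^2 + 4) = (b - 2)*(b + 1)*(b + 2)*(b^2 - 4*b + 4) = (b - 2)^2*(b + 1)*(b + 2)*(b - 2)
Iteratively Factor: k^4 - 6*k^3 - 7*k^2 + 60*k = (k + 3)*(k^3 - 9*k^2 + 20*k) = k*(k + 3)*(k^2 - 9*k + 20) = k*(k - 5)*(k + 3)*(k - 4)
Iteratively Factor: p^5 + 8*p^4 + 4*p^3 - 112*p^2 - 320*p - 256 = (p + 2)*(p^4 + 6*p^3 - 8*p^2 - 96*p - 128) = (p + 2)*(p + 4)*(p^3 + 2*p^2 - 16*p - 32) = (p + 2)^2*(p + 4)*(p^2 - 16) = (p + 2)^2*(p + 4)^2*(p - 4)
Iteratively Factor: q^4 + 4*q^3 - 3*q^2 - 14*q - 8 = (q + 1)*(q^3 + 3*q^2 - 6*q - 8) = (q + 1)*(q + 4)*(q^2 - q - 2) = (q + 1)^2*(q + 4)*(q - 2)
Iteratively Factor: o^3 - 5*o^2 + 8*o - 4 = (o - 1)*(o^2 - 4*o + 4) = (o - 2)*(o - 1)*(o - 2)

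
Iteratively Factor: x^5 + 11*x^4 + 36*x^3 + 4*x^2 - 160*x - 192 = (x + 2)*(x^4 + 9*x^3 + 18*x^2 - 32*x - 96) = (x + 2)*(x + 4)*(x^3 + 5*x^2 - 2*x - 24) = (x + 2)*(x + 3)*(x + 4)*(x^2 + 2*x - 8) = (x + 2)*(x + 3)*(x + 4)^2*(x - 2)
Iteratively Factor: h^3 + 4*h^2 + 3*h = (h + 3)*(h^2 + h) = (h + 1)*(h + 3)*(h)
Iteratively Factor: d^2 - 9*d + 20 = (d - 5)*(d - 4)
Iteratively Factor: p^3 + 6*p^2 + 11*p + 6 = (p + 2)*(p^2 + 4*p + 3) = (p + 1)*(p + 2)*(p + 3)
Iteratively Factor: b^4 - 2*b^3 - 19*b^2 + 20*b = (b + 4)*(b^3 - 6*b^2 + 5*b) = (b - 5)*(b + 4)*(b^2 - b) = (b - 5)*(b - 1)*(b + 4)*(b)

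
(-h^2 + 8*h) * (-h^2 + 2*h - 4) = h^4 - 10*h^3 + 20*h^2 - 32*h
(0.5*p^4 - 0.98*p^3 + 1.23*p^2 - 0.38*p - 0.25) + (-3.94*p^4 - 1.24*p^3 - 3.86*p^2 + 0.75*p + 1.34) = -3.44*p^4 - 2.22*p^3 - 2.63*p^2 + 0.37*p + 1.09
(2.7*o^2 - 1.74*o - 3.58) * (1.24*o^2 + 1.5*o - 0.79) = 3.348*o^4 + 1.8924*o^3 - 9.1822*o^2 - 3.9954*o + 2.8282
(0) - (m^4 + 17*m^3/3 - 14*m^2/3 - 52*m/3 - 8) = -m^4 - 17*m^3/3 + 14*m^2/3 + 52*m/3 + 8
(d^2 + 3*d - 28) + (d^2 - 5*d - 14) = 2*d^2 - 2*d - 42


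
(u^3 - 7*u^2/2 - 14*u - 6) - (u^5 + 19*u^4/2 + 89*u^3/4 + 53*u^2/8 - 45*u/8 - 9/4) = -u^5 - 19*u^4/2 - 85*u^3/4 - 81*u^2/8 - 67*u/8 - 15/4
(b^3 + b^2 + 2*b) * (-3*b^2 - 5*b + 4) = -3*b^5 - 8*b^4 - 7*b^3 - 6*b^2 + 8*b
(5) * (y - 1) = 5*y - 5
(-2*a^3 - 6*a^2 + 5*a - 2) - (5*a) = -2*a^3 - 6*a^2 - 2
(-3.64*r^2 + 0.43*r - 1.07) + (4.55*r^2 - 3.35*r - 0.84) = 0.91*r^2 - 2.92*r - 1.91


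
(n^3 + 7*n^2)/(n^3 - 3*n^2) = (n + 7)/(n - 3)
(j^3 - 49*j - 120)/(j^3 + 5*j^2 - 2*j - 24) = (j^2 - 3*j - 40)/(j^2 + 2*j - 8)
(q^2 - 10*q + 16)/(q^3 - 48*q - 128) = (q - 2)/(q^2 + 8*q + 16)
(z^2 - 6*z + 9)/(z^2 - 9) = (z - 3)/(z + 3)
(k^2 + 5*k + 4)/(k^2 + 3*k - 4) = (k + 1)/(k - 1)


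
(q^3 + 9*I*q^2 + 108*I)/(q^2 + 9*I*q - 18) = (q^2 + 3*I*q + 18)/(q + 3*I)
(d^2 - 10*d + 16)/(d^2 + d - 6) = (d - 8)/(d + 3)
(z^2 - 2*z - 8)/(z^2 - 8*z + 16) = (z + 2)/(z - 4)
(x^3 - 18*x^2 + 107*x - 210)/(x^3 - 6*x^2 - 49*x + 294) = (x - 5)/(x + 7)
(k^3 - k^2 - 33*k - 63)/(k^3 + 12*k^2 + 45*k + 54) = (k - 7)/(k + 6)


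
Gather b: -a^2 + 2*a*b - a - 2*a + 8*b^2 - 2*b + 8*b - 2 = -a^2 - 3*a + 8*b^2 + b*(2*a + 6) - 2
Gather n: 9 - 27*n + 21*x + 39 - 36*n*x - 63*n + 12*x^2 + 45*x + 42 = n*(-36*x - 90) + 12*x^2 + 66*x + 90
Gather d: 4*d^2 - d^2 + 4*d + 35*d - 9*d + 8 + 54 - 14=3*d^2 + 30*d + 48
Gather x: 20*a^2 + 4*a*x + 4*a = 20*a^2 + 4*a*x + 4*a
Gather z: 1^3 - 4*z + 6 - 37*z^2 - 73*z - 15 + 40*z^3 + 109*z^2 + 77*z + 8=40*z^3 + 72*z^2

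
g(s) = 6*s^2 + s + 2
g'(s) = 12*s + 1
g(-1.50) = 14.00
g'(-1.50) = -17.00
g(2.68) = 47.77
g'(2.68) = 33.16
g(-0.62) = 3.69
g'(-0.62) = -6.44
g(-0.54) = 3.21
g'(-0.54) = -5.48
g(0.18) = 2.37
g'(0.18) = 3.16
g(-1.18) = 9.17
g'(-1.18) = -13.16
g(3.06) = 61.24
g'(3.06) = 37.72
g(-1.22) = 9.71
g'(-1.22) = -13.64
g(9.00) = 497.00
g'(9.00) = 109.00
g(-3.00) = 53.00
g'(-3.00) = -35.00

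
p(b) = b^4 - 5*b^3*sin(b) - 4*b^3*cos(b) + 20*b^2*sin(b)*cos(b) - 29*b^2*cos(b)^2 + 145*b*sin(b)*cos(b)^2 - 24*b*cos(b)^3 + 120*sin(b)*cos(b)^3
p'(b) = 4*b^3*sin(b) - 5*b^3*cos(b) + 4*b^3 - 20*b^2*sin(b)^2 + 58*b^2*sin(b)*cos(b) - 15*b^2*sin(b) + 20*b^2*cos(b)^2 - 12*b^2*cos(b) - 290*b*sin(b)^2*cos(b) + 72*b*sin(b)*cos(b)^2 + 40*b*sin(b)*cos(b) + 145*b*cos(b)^3 - 58*b*cos(b)^2 - 360*sin(b)^2*cos(b)^2 + 145*sin(b)*cos(b)^2 + 120*cos(b)^4 - 24*cos(b)^3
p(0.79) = 57.95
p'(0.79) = -38.49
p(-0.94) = 5.09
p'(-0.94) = -3.56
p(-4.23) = 118.55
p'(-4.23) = -1861.29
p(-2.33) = 54.65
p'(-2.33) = 33.81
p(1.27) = 13.04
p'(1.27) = -111.53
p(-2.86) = -155.65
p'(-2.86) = 755.46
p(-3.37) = -544.18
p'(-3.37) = 488.22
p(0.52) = 54.69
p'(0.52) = 61.83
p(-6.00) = 1591.07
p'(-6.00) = 131.30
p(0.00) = 0.00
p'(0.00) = 96.00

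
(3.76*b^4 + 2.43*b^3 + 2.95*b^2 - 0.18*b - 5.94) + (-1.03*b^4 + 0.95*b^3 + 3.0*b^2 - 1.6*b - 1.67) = 2.73*b^4 + 3.38*b^3 + 5.95*b^2 - 1.78*b - 7.61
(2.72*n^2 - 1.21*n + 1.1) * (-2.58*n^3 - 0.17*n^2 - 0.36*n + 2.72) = -7.0176*n^5 + 2.6594*n^4 - 3.6115*n^3 + 7.647*n^2 - 3.6872*n + 2.992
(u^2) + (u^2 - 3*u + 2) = 2*u^2 - 3*u + 2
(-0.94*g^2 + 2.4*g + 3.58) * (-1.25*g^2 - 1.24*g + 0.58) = 1.175*g^4 - 1.8344*g^3 - 7.9962*g^2 - 3.0472*g + 2.0764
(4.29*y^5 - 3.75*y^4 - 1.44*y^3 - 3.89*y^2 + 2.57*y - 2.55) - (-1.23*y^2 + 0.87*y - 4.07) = 4.29*y^5 - 3.75*y^4 - 1.44*y^3 - 2.66*y^2 + 1.7*y + 1.52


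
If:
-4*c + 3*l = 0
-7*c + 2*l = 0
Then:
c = 0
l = 0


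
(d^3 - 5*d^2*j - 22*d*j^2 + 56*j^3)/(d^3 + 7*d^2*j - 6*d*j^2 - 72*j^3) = (d^2 - 9*d*j + 14*j^2)/(d^2 + 3*d*j - 18*j^2)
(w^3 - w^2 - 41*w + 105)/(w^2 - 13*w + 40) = (w^2 + 4*w - 21)/(w - 8)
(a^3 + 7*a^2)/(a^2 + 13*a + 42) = a^2/(a + 6)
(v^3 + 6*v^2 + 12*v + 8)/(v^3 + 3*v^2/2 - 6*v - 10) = 2*(v + 2)/(2*v - 5)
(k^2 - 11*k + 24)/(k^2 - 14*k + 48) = (k - 3)/(k - 6)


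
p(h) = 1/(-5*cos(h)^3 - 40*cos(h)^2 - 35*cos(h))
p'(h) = (-15*sin(h)*cos(h)^2 - 80*sin(h)*cos(h) - 35*sin(h))/(-5*cos(h)^3 - 40*cos(h)^2 - 35*cos(h))^2 = (3*sin(h)^2 - 16*cos(h) - 10)*sin(h)/(5*(cos(h)^2 + 8*cos(h) + 7)^2*cos(h)^2)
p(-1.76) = 0.19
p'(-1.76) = 0.74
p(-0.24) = -0.01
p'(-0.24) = 0.01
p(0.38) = -0.01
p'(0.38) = -0.01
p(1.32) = -0.09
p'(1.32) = -0.43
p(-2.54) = 0.22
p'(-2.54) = -0.59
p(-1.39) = -0.13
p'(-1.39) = 0.85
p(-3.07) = 13.04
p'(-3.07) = -363.35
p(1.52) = -0.53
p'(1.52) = -11.04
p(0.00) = -0.01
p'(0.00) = 0.00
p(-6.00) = -0.01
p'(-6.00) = -0.00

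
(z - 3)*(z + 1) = z^2 - 2*z - 3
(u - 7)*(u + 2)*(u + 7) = u^3 + 2*u^2 - 49*u - 98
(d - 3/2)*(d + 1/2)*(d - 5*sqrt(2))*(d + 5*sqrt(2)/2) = d^4 - 5*sqrt(2)*d^3/2 - d^3 - 103*d^2/4 + 5*sqrt(2)*d^2/2 + 15*sqrt(2)*d/8 + 25*d + 75/4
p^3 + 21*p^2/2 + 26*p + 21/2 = (p + 1/2)*(p + 3)*(p + 7)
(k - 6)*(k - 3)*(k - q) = k^3 - k^2*q - 9*k^2 + 9*k*q + 18*k - 18*q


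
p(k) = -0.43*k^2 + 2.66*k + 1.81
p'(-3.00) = 5.24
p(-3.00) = -10.04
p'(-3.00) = 5.24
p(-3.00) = -10.04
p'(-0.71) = 3.27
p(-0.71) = -0.30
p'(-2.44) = 4.76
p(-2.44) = -7.24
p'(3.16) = -0.06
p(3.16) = 5.92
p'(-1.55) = 3.99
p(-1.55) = -3.35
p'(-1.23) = 3.72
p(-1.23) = -2.11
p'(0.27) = 2.43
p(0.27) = 2.50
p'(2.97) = 0.11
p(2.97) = 5.92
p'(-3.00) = 5.24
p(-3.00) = -10.04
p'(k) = 2.66 - 0.86*k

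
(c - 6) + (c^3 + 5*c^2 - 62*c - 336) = c^3 + 5*c^2 - 61*c - 342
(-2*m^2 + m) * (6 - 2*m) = 4*m^3 - 14*m^2 + 6*m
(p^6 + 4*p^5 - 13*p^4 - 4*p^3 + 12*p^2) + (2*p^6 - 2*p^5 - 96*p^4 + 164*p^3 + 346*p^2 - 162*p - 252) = 3*p^6 + 2*p^5 - 109*p^4 + 160*p^3 + 358*p^2 - 162*p - 252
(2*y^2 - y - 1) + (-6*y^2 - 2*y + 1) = -4*y^2 - 3*y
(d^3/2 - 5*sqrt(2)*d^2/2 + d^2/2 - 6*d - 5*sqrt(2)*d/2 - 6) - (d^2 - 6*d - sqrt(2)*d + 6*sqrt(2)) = d^3/2 - 5*sqrt(2)*d^2/2 - d^2/2 - 3*sqrt(2)*d/2 - 6*sqrt(2) - 6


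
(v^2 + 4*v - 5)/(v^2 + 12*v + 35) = (v - 1)/(v + 7)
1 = 1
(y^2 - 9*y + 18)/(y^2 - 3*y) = (y - 6)/y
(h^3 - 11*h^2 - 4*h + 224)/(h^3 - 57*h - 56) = (h^2 - 3*h - 28)/(h^2 + 8*h + 7)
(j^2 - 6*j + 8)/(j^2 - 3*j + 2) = (j - 4)/(j - 1)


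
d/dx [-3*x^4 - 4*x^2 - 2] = -12*x^3 - 8*x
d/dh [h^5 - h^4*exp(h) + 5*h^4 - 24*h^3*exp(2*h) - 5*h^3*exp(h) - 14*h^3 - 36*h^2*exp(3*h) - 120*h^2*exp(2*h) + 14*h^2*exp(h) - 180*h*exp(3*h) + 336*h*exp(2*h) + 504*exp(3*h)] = -h^4*exp(h) + 5*h^4 - 48*h^3*exp(2*h) - 9*h^3*exp(h) + 20*h^3 - 108*h^2*exp(3*h) - 312*h^2*exp(2*h) - h^2*exp(h) - 42*h^2 - 612*h*exp(3*h) + 432*h*exp(2*h) + 28*h*exp(h) + 1332*exp(3*h) + 336*exp(2*h)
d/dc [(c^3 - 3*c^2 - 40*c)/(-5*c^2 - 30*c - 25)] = (-c^2 - 2*c + 8)/(5*(c^2 + 2*c + 1))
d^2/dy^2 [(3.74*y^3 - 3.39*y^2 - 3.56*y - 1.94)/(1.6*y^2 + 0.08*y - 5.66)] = (1.4210854715202e-14*y^5 + 50.427392*y^3 - 224.158272*y^2 + 523.952784*y - 255.587416)/(4.096*y^6 + 0.6144*y^5 - 43.43808*y^4 - 4.346368*y^3 + 153.662208*y^2 + 7.688544*y - 181.321496)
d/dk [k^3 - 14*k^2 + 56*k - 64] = 3*k^2 - 28*k + 56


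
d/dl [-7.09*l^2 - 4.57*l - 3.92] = -14.18*l - 4.57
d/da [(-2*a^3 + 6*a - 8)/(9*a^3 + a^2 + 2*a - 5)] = 2*(-a^4 - 58*a^3 + 120*a^2 + 8*a - 7)/(81*a^6 + 18*a^5 + 37*a^4 - 86*a^3 - 6*a^2 - 20*a + 25)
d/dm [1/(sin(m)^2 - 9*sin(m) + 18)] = (9 - 2*sin(m))*cos(m)/(sin(m)^2 - 9*sin(m) + 18)^2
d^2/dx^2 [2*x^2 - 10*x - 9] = 4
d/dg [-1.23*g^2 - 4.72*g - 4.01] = -2.46*g - 4.72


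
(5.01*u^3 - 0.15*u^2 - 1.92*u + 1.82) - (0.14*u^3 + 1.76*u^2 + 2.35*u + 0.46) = 4.87*u^3 - 1.91*u^2 - 4.27*u + 1.36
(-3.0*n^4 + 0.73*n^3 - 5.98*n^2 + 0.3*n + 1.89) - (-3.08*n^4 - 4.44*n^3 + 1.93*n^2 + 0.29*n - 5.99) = 0.0800000000000001*n^4 + 5.17*n^3 - 7.91*n^2 + 0.01*n + 7.88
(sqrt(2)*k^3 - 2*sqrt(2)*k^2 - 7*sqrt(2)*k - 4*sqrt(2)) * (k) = sqrt(2)*k^4 - 2*sqrt(2)*k^3 - 7*sqrt(2)*k^2 - 4*sqrt(2)*k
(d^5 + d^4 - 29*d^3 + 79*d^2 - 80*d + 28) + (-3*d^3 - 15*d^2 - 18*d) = d^5 + d^4 - 32*d^3 + 64*d^2 - 98*d + 28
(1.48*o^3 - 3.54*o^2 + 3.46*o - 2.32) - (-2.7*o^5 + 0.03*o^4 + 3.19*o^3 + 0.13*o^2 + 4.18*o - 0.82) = 2.7*o^5 - 0.03*o^4 - 1.71*o^3 - 3.67*o^2 - 0.72*o - 1.5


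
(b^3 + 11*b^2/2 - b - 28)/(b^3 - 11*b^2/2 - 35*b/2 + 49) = (b + 4)/(b - 7)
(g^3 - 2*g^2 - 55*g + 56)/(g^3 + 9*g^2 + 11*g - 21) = (g - 8)/(g + 3)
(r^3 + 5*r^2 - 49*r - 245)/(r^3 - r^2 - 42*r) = (r^2 + 12*r + 35)/(r*(r + 6))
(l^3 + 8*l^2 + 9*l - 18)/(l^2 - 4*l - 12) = (-l^3 - 8*l^2 - 9*l + 18)/(-l^2 + 4*l + 12)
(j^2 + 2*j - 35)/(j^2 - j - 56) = (j - 5)/(j - 8)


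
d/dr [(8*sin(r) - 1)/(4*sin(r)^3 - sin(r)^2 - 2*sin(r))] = 2*(-32*sin(r)^3 + 10*sin(r)^2 - sin(r) - 1)*cos(r)/((sin(r) + 2*cos(2*r))^2*sin(r)^2)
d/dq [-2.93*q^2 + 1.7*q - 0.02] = 1.7 - 5.86*q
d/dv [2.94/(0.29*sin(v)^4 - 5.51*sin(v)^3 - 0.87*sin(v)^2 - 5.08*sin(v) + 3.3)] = (-3.4104*sin(v)^3 + 48.5982*sin(v)^2 + 5.1156*sin(v) + 14.9352)*cos(v)/(-0.29*sin(v)^4 + 5.51*sin(v)^3 + 0.87*sin(v)^2 + 5.08*sin(v) - 3.3)^2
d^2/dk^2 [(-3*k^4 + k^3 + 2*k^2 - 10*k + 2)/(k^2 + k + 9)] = 2*(-3*k^6 - 9*k^5 - 90*k^4 - 236*k^3 - 1479*k^2 + 519*k + 236)/(k^6 + 3*k^5 + 30*k^4 + 55*k^3 + 270*k^2 + 243*k + 729)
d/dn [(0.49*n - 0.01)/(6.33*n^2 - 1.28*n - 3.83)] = (-3.1017*n^2 + 0.1266*n - 1.8895)/(40.0689*n^4 - 16.2048*n^3 - 46.8494*n^2 + 9.8048*n + 14.6689)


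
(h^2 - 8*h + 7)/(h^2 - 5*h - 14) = (h - 1)/(h + 2)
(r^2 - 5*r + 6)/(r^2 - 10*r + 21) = (r - 2)/(r - 7)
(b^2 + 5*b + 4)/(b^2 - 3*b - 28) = (b + 1)/(b - 7)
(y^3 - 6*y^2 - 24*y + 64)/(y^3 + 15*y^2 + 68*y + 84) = (y^3 - 6*y^2 - 24*y + 64)/(y^3 + 15*y^2 + 68*y + 84)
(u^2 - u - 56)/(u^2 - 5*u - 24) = (u + 7)/(u + 3)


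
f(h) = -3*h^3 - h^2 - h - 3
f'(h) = -9*h^2 - 2*h - 1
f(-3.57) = 124.32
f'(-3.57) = -108.56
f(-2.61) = 46.14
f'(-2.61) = -57.09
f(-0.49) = -2.40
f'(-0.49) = -2.18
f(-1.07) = 0.60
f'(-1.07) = -9.16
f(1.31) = -12.77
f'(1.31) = -19.06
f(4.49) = -299.21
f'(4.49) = -191.42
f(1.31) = -12.77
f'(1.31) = -19.06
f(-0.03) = -2.97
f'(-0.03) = -0.95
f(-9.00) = 2112.00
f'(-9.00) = -712.00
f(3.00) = -96.00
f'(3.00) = -88.00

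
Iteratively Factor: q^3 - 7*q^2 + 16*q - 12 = (q - 2)*(q^2 - 5*q + 6) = (q - 3)*(q - 2)*(q - 2)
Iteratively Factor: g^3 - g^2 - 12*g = (g - 4)*(g^2 + 3*g) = g*(g - 4)*(g + 3)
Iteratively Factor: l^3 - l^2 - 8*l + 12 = (l + 3)*(l^2 - 4*l + 4) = (l - 2)*(l + 3)*(l - 2)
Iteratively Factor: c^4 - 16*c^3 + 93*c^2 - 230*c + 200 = (c - 2)*(c^3 - 14*c^2 + 65*c - 100) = (c - 5)*(c - 2)*(c^2 - 9*c + 20) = (c - 5)*(c - 4)*(c - 2)*(c - 5)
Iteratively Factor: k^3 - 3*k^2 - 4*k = (k)*(k^2 - 3*k - 4) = k*(k + 1)*(k - 4)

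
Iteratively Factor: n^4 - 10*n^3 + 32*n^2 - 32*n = (n)*(n^3 - 10*n^2 + 32*n - 32) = n*(n - 4)*(n^2 - 6*n + 8) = n*(n - 4)*(n - 2)*(n - 4)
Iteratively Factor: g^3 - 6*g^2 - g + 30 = (g + 2)*(g^2 - 8*g + 15) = (g - 5)*(g + 2)*(g - 3)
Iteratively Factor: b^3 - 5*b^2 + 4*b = (b - 1)*(b^2 - 4*b) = b*(b - 1)*(b - 4)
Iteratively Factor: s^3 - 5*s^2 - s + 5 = (s - 1)*(s^2 - 4*s - 5) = (s - 1)*(s + 1)*(s - 5)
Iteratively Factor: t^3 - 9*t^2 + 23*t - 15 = (t - 3)*(t^2 - 6*t + 5) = (t - 5)*(t - 3)*(t - 1)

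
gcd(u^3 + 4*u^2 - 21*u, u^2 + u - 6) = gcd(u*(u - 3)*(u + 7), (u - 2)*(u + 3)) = 1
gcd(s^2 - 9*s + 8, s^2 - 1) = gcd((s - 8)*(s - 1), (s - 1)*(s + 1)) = s - 1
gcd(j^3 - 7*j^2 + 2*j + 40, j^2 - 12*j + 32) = j - 4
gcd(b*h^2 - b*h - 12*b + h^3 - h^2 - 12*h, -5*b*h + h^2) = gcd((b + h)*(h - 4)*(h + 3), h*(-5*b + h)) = 1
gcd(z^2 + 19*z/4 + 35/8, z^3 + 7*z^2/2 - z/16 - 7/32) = z + 7/2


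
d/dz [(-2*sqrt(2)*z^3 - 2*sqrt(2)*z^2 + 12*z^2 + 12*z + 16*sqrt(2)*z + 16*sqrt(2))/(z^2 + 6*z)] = 2*(-sqrt(2)*z^4 - 12*sqrt(2)*z^3 - 14*sqrt(2)*z^2 + 30*z^2 - 16*sqrt(2)*z - 48*sqrt(2))/(z^2*(z^2 + 12*z + 36))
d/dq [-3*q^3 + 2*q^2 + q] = -9*q^2 + 4*q + 1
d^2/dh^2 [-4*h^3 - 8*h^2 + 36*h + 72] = -24*h - 16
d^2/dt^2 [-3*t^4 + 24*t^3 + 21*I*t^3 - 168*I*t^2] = -36*t^2 + t*(144 + 126*I) - 336*I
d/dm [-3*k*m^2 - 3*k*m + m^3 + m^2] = -6*k*m - 3*k + 3*m^2 + 2*m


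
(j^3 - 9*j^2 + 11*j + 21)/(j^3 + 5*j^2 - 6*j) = (j^3 - 9*j^2 + 11*j + 21)/(j*(j^2 + 5*j - 6))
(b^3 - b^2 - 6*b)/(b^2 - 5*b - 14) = b*(b - 3)/(b - 7)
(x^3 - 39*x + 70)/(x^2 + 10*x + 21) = (x^2 - 7*x + 10)/(x + 3)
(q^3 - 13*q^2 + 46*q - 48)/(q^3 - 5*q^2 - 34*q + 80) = (q - 3)/(q + 5)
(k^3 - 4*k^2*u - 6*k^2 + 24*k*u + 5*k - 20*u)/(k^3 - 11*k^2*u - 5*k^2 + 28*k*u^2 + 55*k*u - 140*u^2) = (1 - k)/(-k + 7*u)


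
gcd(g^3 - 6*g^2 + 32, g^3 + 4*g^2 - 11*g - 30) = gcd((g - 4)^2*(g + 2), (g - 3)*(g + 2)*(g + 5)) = g + 2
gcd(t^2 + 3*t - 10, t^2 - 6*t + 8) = t - 2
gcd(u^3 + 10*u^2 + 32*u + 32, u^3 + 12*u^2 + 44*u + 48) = u^2 + 6*u + 8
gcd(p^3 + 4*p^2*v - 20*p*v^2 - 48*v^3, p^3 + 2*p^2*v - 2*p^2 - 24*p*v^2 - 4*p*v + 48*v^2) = p^2 + 2*p*v - 24*v^2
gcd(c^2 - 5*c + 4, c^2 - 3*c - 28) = 1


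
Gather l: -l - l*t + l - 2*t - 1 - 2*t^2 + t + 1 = -l*t - 2*t^2 - t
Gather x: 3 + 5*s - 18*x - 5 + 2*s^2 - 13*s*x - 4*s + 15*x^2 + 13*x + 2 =2*s^2 + s + 15*x^2 + x*(-13*s - 5)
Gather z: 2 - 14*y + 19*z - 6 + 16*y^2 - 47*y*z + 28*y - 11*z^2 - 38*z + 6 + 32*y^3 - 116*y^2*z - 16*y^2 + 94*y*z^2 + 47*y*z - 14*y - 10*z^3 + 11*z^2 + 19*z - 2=32*y^3 - 116*y^2*z + 94*y*z^2 - 10*z^3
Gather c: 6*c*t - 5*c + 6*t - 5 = c*(6*t - 5) + 6*t - 5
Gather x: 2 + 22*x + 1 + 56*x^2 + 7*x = 56*x^2 + 29*x + 3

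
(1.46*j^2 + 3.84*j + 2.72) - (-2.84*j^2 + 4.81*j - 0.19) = 4.3*j^2 - 0.97*j + 2.91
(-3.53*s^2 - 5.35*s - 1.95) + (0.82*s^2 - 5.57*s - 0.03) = -2.71*s^2 - 10.92*s - 1.98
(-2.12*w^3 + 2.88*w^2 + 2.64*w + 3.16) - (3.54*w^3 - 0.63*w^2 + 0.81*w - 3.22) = -5.66*w^3 + 3.51*w^2 + 1.83*w + 6.38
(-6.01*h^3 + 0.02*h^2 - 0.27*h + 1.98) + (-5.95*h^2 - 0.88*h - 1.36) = -6.01*h^3 - 5.93*h^2 - 1.15*h + 0.62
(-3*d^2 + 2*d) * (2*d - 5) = -6*d^3 + 19*d^2 - 10*d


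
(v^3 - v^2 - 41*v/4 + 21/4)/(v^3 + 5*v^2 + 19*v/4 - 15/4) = (2*v - 7)/(2*v + 5)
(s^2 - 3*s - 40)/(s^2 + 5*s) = (s - 8)/s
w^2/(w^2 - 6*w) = w/(w - 6)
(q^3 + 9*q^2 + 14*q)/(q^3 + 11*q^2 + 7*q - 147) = q*(q + 2)/(q^2 + 4*q - 21)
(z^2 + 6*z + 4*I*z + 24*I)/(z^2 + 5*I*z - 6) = (z^2 + z*(6 + 4*I) + 24*I)/(z^2 + 5*I*z - 6)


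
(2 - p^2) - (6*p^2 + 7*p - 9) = -7*p^2 - 7*p + 11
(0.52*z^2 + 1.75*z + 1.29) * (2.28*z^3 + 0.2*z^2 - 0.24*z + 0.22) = 1.1856*z^5 + 4.094*z^4 + 3.1664*z^3 - 0.0476*z^2 + 0.0754*z + 0.2838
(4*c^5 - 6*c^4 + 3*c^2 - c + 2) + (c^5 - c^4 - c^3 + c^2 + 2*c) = 5*c^5 - 7*c^4 - c^3 + 4*c^2 + c + 2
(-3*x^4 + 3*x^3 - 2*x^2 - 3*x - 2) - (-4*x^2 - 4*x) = -3*x^4 + 3*x^3 + 2*x^2 + x - 2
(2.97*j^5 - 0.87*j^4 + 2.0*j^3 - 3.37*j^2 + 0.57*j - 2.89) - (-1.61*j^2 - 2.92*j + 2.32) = 2.97*j^5 - 0.87*j^4 + 2.0*j^3 - 1.76*j^2 + 3.49*j - 5.21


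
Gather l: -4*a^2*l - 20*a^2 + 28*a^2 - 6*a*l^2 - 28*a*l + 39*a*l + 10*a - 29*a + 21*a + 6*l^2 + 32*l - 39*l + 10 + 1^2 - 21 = 8*a^2 + 2*a + l^2*(6 - 6*a) + l*(-4*a^2 + 11*a - 7) - 10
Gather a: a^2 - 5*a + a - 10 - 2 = a^2 - 4*a - 12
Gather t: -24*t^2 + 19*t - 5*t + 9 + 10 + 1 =-24*t^2 + 14*t + 20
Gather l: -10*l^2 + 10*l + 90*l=-10*l^2 + 100*l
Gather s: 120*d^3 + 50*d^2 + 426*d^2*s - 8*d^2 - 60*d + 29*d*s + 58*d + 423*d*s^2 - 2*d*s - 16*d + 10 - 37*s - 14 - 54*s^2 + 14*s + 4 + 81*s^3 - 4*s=120*d^3 + 42*d^2 - 18*d + 81*s^3 + s^2*(423*d - 54) + s*(426*d^2 + 27*d - 27)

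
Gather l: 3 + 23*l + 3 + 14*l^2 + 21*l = 14*l^2 + 44*l + 6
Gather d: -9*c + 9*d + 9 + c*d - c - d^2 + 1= -10*c - d^2 + d*(c + 9) + 10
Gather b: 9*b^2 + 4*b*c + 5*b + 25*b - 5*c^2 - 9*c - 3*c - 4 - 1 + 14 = 9*b^2 + b*(4*c + 30) - 5*c^2 - 12*c + 9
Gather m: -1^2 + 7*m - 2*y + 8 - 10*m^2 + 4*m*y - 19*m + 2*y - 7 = -10*m^2 + m*(4*y - 12)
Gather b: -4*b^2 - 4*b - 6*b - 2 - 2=-4*b^2 - 10*b - 4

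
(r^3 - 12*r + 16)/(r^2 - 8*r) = (r^3 - 12*r + 16)/(r*(r - 8))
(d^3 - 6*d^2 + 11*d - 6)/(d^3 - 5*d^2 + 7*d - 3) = (d - 2)/(d - 1)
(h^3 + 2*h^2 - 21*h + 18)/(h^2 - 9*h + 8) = (h^2 + 3*h - 18)/(h - 8)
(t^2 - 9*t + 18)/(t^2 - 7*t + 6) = (t - 3)/(t - 1)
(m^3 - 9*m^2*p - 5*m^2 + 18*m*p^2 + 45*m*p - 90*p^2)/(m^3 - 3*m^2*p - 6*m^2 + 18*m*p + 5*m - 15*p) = (m - 6*p)/(m - 1)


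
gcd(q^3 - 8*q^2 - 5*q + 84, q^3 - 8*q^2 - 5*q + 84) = q^3 - 8*q^2 - 5*q + 84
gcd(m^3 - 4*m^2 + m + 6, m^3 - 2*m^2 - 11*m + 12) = 1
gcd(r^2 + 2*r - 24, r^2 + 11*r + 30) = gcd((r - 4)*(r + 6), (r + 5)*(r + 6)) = r + 6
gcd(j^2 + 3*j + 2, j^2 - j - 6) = j + 2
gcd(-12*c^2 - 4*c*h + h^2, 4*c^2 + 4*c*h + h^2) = 2*c + h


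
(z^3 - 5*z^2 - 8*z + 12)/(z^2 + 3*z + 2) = (z^2 - 7*z + 6)/(z + 1)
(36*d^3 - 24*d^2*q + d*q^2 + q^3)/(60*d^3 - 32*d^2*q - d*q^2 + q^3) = (-3*d + q)/(-5*d + q)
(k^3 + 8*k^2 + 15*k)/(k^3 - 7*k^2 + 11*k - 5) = k*(k^2 + 8*k + 15)/(k^3 - 7*k^2 + 11*k - 5)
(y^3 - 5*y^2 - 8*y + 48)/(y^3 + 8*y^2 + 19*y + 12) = (y^2 - 8*y + 16)/(y^2 + 5*y + 4)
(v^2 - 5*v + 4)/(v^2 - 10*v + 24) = (v - 1)/(v - 6)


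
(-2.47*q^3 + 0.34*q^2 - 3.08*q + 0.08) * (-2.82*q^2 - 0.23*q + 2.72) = 6.9654*q^5 - 0.3907*q^4 + 1.889*q^3 + 1.4076*q^2 - 8.396*q + 0.2176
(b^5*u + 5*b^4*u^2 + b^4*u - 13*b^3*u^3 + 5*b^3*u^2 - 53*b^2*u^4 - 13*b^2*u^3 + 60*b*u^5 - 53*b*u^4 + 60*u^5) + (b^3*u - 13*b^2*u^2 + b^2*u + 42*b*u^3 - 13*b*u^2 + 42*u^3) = b^5*u + 5*b^4*u^2 + b^4*u - 13*b^3*u^3 + 5*b^3*u^2 + b^3*u - 53*b^2*u^4 - 13*b^2*u^3 - 13*b^2*u^2 + b^2*u + 60*b*u^5 - 53*b*u^4 + 42*b*u^3 - 13*b*u^2 + 60*u^5 + 42*u^3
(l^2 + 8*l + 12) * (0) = 0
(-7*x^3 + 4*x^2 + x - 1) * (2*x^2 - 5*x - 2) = -14*x^5 + 43*x^4 - 4*x^3 - 15*x^2 + 3*x + 2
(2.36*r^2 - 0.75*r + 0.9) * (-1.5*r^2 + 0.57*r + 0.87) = -3.54*r^4 + 2.4702*r^3 + 0.2757*r^2 - 0.1395*r + 0.783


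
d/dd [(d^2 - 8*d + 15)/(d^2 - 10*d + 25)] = -2/(d^2 - 10*d + 25)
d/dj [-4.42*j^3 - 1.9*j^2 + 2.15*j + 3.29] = -13.26*j^2 - 3.8*j + 2.15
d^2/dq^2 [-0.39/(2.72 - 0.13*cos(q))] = (0.006591*sin(q)^2 - 0.137904*cos(q) + 0.006591)/(0.13*cos(q) - 2.72)^3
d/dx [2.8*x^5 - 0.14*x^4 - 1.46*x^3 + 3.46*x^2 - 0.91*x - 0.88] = 14.0*x^4 - 0.56*x^3 - 4.38*x^2 + 6.92*x - 0.91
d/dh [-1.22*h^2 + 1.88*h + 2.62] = 1.88 - 2.44*h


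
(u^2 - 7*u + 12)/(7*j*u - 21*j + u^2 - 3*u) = (u - 4)/(7*j + u)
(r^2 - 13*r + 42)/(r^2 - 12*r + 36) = (r - 7)/(r - 6)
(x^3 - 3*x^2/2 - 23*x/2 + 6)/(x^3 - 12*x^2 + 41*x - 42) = (2*x^3 - 3*x^2 - 23*x + 12)/(2*(x^3 - 12*x^2 + 41*x - 42))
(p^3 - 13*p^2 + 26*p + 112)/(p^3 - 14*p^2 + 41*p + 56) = (p + 2)/(p + 1)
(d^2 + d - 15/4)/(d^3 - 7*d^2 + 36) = (d^2 + d - 15/4)/(d^3 - 7*d^2 + 36)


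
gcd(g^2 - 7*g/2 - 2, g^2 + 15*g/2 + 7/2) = g + 1/2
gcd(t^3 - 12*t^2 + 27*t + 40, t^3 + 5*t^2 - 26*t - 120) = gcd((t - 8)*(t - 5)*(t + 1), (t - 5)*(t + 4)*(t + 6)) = t - 5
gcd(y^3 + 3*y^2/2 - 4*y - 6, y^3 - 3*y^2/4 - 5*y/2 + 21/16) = y + 3/2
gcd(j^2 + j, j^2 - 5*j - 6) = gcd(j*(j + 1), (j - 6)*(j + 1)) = j + 1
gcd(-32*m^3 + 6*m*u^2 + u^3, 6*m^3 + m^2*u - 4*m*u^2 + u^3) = -2*m + u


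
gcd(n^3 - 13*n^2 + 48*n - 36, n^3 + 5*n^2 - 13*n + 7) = n - 1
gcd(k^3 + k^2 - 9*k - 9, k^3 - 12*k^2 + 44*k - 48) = 1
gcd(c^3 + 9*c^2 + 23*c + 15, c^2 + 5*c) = c + 5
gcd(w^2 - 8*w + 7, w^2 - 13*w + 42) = w - 7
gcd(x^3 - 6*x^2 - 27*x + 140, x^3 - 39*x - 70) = x^2 - 2*x - 35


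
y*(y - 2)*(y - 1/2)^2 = y^4 - 3*y^3 + 9*y^2/4 - y/2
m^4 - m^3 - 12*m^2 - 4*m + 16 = (m - 4)*(m - 1)*(m + 2)^2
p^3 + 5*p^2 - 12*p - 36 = (p - 3)*(p + 2)*(p + 6)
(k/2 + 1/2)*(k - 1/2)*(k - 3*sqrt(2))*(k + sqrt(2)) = k^4/2 - sqrt(2)*k^3 + k^3/4 - 13*k^2/4 - sqrt(2)*k^2/2 - 3*k/2 + sqrt(2)*k/2 + 3/2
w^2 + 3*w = w*(w + 3)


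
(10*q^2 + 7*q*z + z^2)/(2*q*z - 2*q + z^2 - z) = (5*q + z)/(z - 1)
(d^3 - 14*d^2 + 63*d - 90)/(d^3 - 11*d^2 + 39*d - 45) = (d - 6)/(d - 3)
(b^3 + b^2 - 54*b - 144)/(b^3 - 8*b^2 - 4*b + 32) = (b^2 + 9*b + 18)/(b^2 - 4)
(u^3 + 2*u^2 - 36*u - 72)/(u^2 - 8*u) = (u^3 + 2*u^2 - 36*u - 72)/(u*(u - 8))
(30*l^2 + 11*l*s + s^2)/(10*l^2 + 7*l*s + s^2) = (6*l + s)/(2*l + s)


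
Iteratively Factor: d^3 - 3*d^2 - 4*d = (d)*(d^2 - 3*d - 4) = d*(d + 1)*(d - 4)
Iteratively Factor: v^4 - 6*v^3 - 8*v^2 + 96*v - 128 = (v - 4)*(v^3 - 2*v^2 - 16*v + 32) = (v - 4)*(v - 2)*(v^2 - 16) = (v - 4)^2*(v - 2)*(v + 4)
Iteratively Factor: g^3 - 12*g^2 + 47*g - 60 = (g - 4)*(g^2 - 8*g + 15) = (g - 5)*(g - 4)*(g - 3)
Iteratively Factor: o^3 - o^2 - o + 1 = (o - 1)*(o^2 - 1) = (o - 1)^2*(o + 1)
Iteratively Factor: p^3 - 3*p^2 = (p - 3)*(p^2) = p*(p - 3)*(p)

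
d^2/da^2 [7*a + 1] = 0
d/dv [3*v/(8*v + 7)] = 21/(8*v + 7)^2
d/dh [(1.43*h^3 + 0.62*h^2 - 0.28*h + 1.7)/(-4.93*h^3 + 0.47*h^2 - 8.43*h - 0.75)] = (3.7287*h^4 - 26.8706*h^3 + 16.8305*h^2 - 2.528*h + 14.541)/(24.3049*h^6 - 4.6342*h^5 + 83.3407*h^4 - 0.529199999999999*h^3 + 70.3599*h^2 + 12.645*h + 0.5625)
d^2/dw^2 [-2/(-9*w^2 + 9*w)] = 4*(-w*(w - 1) + (2*w - 1)^2)/(9*w^3*(w - 1)^3)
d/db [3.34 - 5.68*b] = -5.68000000000000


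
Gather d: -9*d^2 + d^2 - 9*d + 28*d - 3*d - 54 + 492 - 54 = -8*d^2 + 16*d + 384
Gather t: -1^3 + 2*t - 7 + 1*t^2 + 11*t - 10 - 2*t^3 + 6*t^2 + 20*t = -2*t^3 + 7*t^2 + 33*t - 18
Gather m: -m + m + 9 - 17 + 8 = 0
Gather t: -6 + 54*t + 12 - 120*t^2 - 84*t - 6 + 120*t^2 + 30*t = 0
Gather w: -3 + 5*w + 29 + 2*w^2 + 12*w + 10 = 2*w^2 + 17*w + 36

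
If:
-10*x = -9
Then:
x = 9/10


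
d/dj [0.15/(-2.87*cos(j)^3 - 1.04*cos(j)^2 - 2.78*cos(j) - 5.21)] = (1.2915*sin(j)^2 - 0.312*cos(j) - 1.7085)*sin(j)/(2.87*cos(j)^3 + 1.04*cos(j)^2 + 2.78*cos(j) + 5.21)^2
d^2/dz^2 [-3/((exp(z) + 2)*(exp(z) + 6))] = 12*(-exp(3*z) - 6*exp(2*z) - 4*exp(z) + 24)*exp(z)/(exp(6*z) + 24*exp(5*z) + 228*exp(4*z) + 1088*exp(3*z) + 2736*exp(2*z) + 3456*exp(z) + 1728)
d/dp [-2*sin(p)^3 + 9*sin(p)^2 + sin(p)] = (-6*sin(p)^2 + 18*sin(p) + 1)*cos(p)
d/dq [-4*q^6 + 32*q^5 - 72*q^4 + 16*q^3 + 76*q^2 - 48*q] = -24*q^5 + 160*q^4 - 288*q^3 + 48*q^2 + 152*q - 48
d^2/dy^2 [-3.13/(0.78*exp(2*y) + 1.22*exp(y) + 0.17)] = (-3.13*(1.56*exp(y) + 1.22)*(3.12*exp(y) + 2.44)*exp(y) + (9.7656*exp(y) + 3.8186)*(0.78*exp(2*y) + 1.22*exp(y) + 0.17))*exp(y)/(0.78*exp(2*y) + 1.22*exp(y) + 0.17)^3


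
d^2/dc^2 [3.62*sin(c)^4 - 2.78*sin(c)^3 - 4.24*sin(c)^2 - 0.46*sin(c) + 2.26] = -57.92*sin(c)^4 + 25.02*sin(c)^3 + 60.4*sin(c)^2 - 16.22*sin(c) - 8.48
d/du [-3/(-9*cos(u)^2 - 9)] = 4*sin(2*u)/(3*(cos(2*u) + 3)^2)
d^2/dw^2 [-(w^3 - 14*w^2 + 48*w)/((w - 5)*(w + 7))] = 10*(-23*w^3 + 336*w^2 - 1743*w + 2758)/(w^6 + 6*w^5 - 93*w^4 - 412*w^3 + 3255*w^2 + 7350*w - 42875)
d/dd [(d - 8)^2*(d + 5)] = (d - 8)*(3*d + 2)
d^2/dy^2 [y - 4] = 0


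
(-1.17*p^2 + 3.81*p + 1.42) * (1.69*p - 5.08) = -1.9773*p^3 + 12.3825*p^2 - 16.955*p - 7.2136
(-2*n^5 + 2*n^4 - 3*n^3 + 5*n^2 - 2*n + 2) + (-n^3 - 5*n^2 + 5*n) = -2*n^5 + 2*n^4 - 4*n^3 + 3*n + 2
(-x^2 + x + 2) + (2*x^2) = x^2 + x + 2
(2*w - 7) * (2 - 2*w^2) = -4*w^3 + 14*w^2 + 4*w - 14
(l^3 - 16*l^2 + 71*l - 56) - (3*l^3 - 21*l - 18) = -2*l^3 - 16*l^2 + 92*l - 38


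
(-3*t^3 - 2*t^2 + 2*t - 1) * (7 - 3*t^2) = 9*t^5 + 6*t^4 - 27*t^3 - 11*t^2 + 14*t - 7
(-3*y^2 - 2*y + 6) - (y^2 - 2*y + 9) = -4*y^2 - 3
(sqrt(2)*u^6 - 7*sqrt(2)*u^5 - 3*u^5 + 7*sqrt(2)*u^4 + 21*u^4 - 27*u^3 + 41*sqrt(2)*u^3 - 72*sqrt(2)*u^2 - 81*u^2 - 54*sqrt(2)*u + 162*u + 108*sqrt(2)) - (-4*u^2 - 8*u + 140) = sqrt(2)*u^6 - 7*sqrt(2)*u^5 - 3*u^5 + 7*sqrt(2)*u^4 + 21*u^4 - 27*u^3 + 41*sqrt(2)*u^3 - 72*sqrt(2)*u^2 - 77*u^2 - 54*sqrt(2)*u + 170*u - 140 + 108*sqrt(2)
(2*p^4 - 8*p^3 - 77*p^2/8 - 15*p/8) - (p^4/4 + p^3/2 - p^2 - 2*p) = 7*p^4/4 - 17*p^3/2 - 69*p^2/8 + p/8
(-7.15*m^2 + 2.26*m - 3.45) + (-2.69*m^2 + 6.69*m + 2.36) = -9.84*m^2 + 8.95*m - 1.09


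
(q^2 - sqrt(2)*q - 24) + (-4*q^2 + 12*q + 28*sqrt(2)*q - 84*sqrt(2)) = -3*q^2 + 12*q + 27*sqrt(2)*q - 84*sqrt(2) - 24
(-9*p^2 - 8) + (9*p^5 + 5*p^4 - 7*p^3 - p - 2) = 9*p^5 + 5*p^4 - 7*p^3 - 9*p^2 - p - 10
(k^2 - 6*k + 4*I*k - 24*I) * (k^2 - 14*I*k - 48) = k^4 - 6*k^3 - 10*I*k^3 + 8*k^2 + 60*I*k^2 - 48*k - 192*I*k + 1152*I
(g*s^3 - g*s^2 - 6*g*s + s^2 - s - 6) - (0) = g*s^3 - g*s^2 - 6*g*s + s^2 - s - 6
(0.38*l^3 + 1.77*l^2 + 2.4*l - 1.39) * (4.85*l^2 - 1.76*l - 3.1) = 1.843*l^5 + 7.9157*l^4 + 7.3468*l^3 - 16.4525*l^2 - 4.9936*l + 4.309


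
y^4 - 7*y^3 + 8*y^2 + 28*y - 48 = (y - 4)*(y - 3)*(y - 2)*(y + 2)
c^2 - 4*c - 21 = (c - 7)*(c + 3)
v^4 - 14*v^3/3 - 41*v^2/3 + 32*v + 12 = (v - 6)*(v - 2)*(v + 1/3)*(v + 3)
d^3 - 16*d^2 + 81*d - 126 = (d - 7)*(d - 6)*(d - 3)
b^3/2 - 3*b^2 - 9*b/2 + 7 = (b/2 + 1)*(b - 7)*(b - 1)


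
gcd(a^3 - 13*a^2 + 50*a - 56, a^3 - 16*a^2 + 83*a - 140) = a^2 - 11*a + 28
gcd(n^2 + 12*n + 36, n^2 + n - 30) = n + 6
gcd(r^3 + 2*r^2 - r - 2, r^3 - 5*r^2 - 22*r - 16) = r^2 + 3*r + 2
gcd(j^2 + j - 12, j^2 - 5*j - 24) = 1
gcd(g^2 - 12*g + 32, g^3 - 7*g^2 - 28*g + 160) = g^2 - 12*g + 32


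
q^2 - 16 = (q - 4)*(q + 4)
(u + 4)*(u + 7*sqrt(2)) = u^2 + 4*u + 7*sqrt(2)*u + 28*sqrt(2)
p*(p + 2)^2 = p^3 + 4*p^2 + 4*p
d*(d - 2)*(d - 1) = d^3 - 3*d^2 + 2*d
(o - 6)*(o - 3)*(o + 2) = o^3 - 7*o^2 + 36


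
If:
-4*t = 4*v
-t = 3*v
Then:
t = 0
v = 0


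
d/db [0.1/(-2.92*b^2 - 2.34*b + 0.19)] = (0.584*b + 0.234)/(2.92*b^2 + 2.34*b - 0.19)^2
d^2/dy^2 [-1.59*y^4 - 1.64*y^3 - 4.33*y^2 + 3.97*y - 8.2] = -19.08*y^2 - 9.84*y - 8.66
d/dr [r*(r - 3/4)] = 2*r - 3/4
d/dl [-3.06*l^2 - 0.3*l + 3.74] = -6.12*l - 0.3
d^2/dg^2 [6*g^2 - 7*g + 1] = 12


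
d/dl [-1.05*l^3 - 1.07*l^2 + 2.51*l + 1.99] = -3.15*l^2 - 2.14*l + 2.51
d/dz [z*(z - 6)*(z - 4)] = 3*z^2 - 20*z + 24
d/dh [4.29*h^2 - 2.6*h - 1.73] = 8.58*h - 2.6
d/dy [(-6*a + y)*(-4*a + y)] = -10*a + 2*y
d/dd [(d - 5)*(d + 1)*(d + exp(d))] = (d - 5)*(d + 1)*(exp(d) + 1) + (d - 5)*(d + exp(d)) + (d + 1)*(d + exp(d))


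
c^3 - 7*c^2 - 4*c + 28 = (c - 7)*(c - 2)*(c + 2)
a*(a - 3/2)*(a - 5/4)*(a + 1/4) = a^4 - 5*a^3/2 + 19*a^2/16 + 15*a/32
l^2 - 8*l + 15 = (l - 5)*(l - 3)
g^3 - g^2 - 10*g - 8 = (g - 4)*(g + 1)*(g + 2)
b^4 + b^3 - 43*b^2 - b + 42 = (b - 6)*(b - 1)*(b + 1)*(b + 7)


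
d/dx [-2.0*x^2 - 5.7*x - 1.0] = -4.0*x - 5.7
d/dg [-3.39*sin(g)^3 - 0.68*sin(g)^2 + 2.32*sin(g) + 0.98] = (-10.17*sin(g)^2 - 1.36*sin(g) + 2.32)*cos(g)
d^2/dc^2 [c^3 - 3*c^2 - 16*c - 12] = 6*c - 6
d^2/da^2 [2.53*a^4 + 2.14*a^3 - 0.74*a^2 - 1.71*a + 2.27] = 30.36*a^2 + 12.84*a - 1.48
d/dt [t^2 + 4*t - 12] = 2*t + 4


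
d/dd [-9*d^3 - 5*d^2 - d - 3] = -27*d^2 - 10*d - 1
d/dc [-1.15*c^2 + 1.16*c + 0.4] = 1.16 - 2.3*c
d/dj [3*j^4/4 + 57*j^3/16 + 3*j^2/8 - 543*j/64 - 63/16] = 3*j^3 + 171*j^2/16 + 3*j/4 - 543/64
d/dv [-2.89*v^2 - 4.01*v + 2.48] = -5.78*v - 4.01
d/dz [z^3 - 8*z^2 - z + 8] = 3*z^2 - 16*z - 1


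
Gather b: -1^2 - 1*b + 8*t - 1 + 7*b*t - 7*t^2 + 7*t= b*(7*t - 1) - 7*t^2 + 15*t - 2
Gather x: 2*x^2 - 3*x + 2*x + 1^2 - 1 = 2*x^2 - x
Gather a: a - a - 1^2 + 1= 0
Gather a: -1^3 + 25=24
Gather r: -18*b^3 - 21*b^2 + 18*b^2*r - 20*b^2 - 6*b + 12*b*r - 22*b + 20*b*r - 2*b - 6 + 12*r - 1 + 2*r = -18*b^3 - 41*b^2 - 30*b + r*(18*b^2 + 32*b + 14) - 7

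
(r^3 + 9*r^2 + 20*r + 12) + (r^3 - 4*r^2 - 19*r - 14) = 2*r^3 + 5*r^2 + r - 2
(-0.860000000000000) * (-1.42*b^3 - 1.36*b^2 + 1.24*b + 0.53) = 1.2212*b^3 + 1.1696*b^2 - 1.0664*b - 0.4558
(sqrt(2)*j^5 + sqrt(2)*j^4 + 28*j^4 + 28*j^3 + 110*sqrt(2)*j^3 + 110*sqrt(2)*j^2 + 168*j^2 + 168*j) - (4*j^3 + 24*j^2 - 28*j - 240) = sqrt(2)*j^5 + sqrt(2)*j^4 + 28*j^4 + 24*j^3 + 110*sqrt(2)*j^3 + 144*j^2 + 110*sqrt(2)*j^2 + 196*j + 240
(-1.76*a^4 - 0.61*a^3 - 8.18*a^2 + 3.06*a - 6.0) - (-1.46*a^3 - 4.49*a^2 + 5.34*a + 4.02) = -1.76*a^4 + 0.85*a^3 - 3.69*a^2 - 2.28*a - 10.02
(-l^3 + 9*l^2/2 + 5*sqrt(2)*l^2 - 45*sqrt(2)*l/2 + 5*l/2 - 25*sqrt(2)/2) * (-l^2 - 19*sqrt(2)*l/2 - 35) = l^5 - 9*l^4/2 + 9*sqrt(2)*l^4/2 - 125*l^3/2 - 81*sqrt(2)*l^3/4 - 745*sqrt(2)*l^2/4 + 270*l^2 + 150*l + 1575*sqrt(2)*l/2 + 875*sqrt(2)/2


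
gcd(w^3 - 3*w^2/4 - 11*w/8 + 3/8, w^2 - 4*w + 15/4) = w - 3/2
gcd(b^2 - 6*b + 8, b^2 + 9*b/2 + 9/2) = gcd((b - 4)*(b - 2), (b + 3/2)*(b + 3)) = 1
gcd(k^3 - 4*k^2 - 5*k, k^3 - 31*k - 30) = k + 1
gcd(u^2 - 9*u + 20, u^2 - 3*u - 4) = u - 4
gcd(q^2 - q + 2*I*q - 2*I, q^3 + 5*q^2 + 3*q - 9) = q - 1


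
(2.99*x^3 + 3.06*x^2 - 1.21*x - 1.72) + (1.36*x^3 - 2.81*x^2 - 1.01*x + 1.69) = 4.35*x^3 + 0.25*x^2 - 2.22*x - 0.03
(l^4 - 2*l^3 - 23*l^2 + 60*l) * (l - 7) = l^5 - 9*l^4 - 9*l^3 + 221*l^2 - 420*l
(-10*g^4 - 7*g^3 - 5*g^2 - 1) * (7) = -70*g^4 - 49*g^3 - 35*g^2 - 7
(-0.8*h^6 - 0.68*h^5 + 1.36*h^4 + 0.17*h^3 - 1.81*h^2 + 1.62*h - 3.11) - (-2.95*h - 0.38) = -0.8*h^6 - 0.68*h^5 + 1.36*h^4 + 0.17*h^3 - 1.81*h^2 + 4.57*h - 2.73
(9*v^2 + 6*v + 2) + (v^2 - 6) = 10*v^2 + 6*v - 4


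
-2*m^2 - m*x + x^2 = (-2*m + x)*(m + x)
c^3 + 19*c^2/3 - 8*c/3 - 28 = (c - 2)*(c + 7/3)*(c + 6)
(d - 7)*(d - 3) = d^2 - 10*d + 21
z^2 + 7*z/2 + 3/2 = (z + 1/2)*(z + 3)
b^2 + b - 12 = (b - 3)*(b + 4)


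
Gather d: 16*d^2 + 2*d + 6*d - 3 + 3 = 16*d^2 + 8*d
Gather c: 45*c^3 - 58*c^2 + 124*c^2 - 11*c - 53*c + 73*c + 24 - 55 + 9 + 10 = 45*c^3 + 66*c^2 + 9*c - 12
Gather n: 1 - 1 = 0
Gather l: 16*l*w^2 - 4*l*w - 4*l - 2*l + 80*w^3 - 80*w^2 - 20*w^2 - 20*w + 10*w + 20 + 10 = l*(16*w^2 - 4*w - 6) + 80*w^3 - 100*w^2 - 10*w + 30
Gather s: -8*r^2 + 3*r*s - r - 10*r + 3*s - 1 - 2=-8*r^2 - 11*r + s*(3*r + 3) - 3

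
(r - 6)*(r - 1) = r^2 - 7*r + 6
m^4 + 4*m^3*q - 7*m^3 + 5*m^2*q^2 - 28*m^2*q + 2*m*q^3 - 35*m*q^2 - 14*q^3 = (m - 7)*(m + q)^2*(m + 2*q)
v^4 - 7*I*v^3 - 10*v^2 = v^2*(v - 5*I)*(v - 2*I)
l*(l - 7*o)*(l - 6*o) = l^3 - 13*l^2*o + 42*l*o^2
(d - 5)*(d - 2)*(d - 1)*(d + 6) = d^4 - 2*d^3 - 31*d^2 + 92*d - 60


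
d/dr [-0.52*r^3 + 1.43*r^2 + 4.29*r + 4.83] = -1.56*r^2 + 2.86*r + 4.29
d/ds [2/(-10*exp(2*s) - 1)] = 40*exp(2*s)/(10*exp(2*s) + 1)^2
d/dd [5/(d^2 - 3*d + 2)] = 5*(3 - 2*d)/(d^2 - 3*d + 2)^2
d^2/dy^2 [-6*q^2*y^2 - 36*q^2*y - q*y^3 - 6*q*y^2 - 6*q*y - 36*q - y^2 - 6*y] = -12*q^2 - 6*q*y - 12*q - 2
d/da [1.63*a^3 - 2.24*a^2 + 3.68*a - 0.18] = 4.89*a^2 - 4.48*a + 3.68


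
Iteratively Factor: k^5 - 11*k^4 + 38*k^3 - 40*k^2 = (k)*(k^4 - 11*k^3 + 38*k^2 - 40*k) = k*(k - 2)*(k^3 - 9*k^2 + 20*k) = k*(k - 5)*(k - 2)*(k^2 - 4*k) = k^2*(k - 5)*(k - 2)*(k - 4)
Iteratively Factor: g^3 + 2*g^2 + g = (g)*(g^2 + 2*g + 1) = g*(g + 1)*(g + 1)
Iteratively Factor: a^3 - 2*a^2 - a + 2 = (a + 1)*(a^2 - 3*a + 2) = (a - 2)*(a + 1)*(a - 1)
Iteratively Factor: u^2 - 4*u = (u)*(u - 4)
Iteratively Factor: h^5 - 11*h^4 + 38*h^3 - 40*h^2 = (h)*(h^4 - 11*h^3 + 38*h^2 - 40*h) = h*(h - 4)*(h^3 - 7*h^2 + 10*h) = h*(h - 5)*(h - 4)*(h^2 - 2*h) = h^2*(h - 5)*(h - 4)*(h - 2)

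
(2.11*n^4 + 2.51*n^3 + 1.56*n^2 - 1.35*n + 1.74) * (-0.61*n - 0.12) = -1.2871*n^5 - 1.7843*n^4 - 1.2528*n^3 + 0.6363*n^2 - 0.8994*n - 0.2088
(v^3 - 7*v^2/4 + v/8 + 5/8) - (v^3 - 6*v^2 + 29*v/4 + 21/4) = 17*v^2/4 - 57*v/8 - 37/8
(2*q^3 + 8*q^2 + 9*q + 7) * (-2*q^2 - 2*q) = -4*q^5 - 20*q^4 - 34*q^3 - 32*q^2 - 14*q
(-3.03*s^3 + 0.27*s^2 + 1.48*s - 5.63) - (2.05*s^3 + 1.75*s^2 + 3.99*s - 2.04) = -5.08*s^3 - 1.48*s^2 - 2.51*s - 3.59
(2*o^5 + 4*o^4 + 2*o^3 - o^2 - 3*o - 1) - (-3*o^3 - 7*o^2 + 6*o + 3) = 2*o^5 + 4*o^4 + 5*o^3 + 6*o^2 - 9*o - 4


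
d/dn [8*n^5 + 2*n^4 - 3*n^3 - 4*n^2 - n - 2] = 40*n^4 + 8*n^3 - 9*n^2 - 8*n - 1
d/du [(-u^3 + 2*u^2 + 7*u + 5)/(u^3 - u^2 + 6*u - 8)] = (-u^4 - 26*u^3 + 28*u^2 - 22*u - 86)/(u^6 - 2*u^5 + 13*u^4 - 28*u^3 + 52*u^2 - 96*u + 64)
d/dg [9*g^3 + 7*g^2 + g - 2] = 27*g^2 + 14*g + 1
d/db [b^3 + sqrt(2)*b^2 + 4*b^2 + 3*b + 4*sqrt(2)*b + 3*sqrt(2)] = 3*b^2 + 2*sqrt(2)*b + 8*b + 3 + 4*sqrt(2)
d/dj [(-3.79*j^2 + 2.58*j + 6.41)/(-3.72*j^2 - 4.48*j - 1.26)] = (26.5768*j^2 + 57.2412*j + 25.466)/(13.8384*j^4 + 33.3312*j^3 + 29.4448*j^2 + 11.2896*j + 1.5876)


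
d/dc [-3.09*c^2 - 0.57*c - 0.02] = -6.18*c - 0.57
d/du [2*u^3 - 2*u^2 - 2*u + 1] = 6*u^2 - 4*u - 2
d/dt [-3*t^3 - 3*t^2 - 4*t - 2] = -9*t^2 - 6*t - 4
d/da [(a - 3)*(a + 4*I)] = 2*a - 3 + 4*I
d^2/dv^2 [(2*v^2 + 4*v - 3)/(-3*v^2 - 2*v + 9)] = 6*(-8*v^3 - 27*v^2 - 90*v - 47)/(27*v^6 + 54*v^5 - 207*v^4 - 316*v^3 + 621*v^2 + 486*v - 729)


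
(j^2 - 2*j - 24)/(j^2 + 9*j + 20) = (j - 6)/(j + 5)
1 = 1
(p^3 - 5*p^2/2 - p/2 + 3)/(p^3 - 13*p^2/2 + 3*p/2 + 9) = (p - 2)/(p - 6)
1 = 1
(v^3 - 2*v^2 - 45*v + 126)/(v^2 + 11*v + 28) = (v^2 - 9*v + 18)/(v + 4)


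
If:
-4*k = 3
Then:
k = -3/4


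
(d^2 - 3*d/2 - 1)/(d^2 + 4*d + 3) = (d^2 - 3*d/2 - 1)/(d^2 + 4*d + 3)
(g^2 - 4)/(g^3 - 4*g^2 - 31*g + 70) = (g + 2)/(g^2 - 2*g - 35)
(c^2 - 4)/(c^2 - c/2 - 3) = 2*(c + 2)/(2*c + 3)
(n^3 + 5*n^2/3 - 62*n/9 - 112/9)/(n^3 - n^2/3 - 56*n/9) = (n + 2)/n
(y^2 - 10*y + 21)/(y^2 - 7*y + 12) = (y - 7)/(y - 4)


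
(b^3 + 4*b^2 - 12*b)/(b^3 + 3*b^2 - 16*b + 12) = b/(b - 1)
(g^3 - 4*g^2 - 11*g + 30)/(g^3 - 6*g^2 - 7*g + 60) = (g - 2)/(g - 4)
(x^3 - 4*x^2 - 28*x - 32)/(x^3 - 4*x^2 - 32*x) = (x^2 + 4*x + 4)/(x*(x + 4))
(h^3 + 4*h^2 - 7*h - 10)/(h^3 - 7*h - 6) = (h^2 + 3*h - 10)/(h^2 - h - 6)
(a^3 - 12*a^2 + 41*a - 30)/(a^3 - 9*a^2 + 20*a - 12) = (a - 5)/(a - 2)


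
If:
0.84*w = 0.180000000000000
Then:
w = 0.21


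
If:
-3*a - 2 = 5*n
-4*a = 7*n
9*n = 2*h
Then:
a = -14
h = 36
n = 8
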